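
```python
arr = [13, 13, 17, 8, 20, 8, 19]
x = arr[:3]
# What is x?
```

arr has length 7. The slice arr[:3] selects indices [0, 1, 2] (0->13, 1->13, 2->17), giving [13, 13, 17].

[13, 13, 17]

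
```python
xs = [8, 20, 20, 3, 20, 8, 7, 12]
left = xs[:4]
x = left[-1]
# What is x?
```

xs has length 8. The slice xs[:4] selects indices [0, 1, 2, 3] (0->8, 1->20, 2->20, 3->3), giving [8, 20, 20, 3]. So left = [8, 20, 20, 3]. Then left[-1] = 3.

3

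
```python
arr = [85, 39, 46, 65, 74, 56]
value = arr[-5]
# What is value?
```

arr has length 6. Negative index -5 maps to positive index 6 + (-5) = 1. arr[1] = 39.

39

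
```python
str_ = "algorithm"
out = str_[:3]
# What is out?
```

str_ has length 9. The slice str_[:3] selects indices [0, 1, 2] (0->'a', 1->'l', 2->'g'), giving 'alg'.

'alg'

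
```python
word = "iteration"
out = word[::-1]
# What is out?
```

word has length 9. The slice word[::-1] selects indices [8, 7, 6, 5, 4, 3, 2, 1, 0] (8->'n', 7->'o', 6->'i', 5->'t', 4->'a', 3->'r', 2->'e', 1->'t', 0->'i'), giving 'noitareti'.

'noitareti'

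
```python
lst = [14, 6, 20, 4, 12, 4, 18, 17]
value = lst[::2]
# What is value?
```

lst has length 8. The slice lst[::2] selects indices [0, 2, 4, 6] (0->14, 2->20, 4->12, 6->18), giving [14, 20, 12, 18].

[14, 20, 12, 18]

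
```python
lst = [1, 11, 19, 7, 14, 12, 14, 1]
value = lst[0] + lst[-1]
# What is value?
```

lst has length 8. lst[0] = 1.
lst has length 8. Negative index -1 maps to positive index 8 + (-1) = 7. lst[7] = 1.
Sum: 1 + 1 = 2.

2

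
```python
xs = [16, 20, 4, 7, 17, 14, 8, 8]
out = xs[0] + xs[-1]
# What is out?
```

xs has length 8. xs[0] = 16.
xs has length 8. Negative index -1 maps to positive index 8 + (-1) = 7. xs[7] = 8.
Sum: 16 + 8 = 24.

24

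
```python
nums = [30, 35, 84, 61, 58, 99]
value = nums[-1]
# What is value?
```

nums has length 6. Negative index -1 maps to positive index 6 + (-1) = 5. nums[5] = 99.

99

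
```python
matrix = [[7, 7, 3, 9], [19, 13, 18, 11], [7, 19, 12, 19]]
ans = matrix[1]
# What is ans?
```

matrix has 3 rows. Row 1 is [19, 13, 18, 11].

[19, 13, 18, 11]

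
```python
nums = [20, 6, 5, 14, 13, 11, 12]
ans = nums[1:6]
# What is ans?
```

nums has length 7. The slice nums[1:6] selects indices [1, 2, 3, 4, 5] (1->6, 2->5, 3->14, 4->13, 5->11), giving [6, 5, 14, 13, 11].

[6, 5, 14, 13, 11]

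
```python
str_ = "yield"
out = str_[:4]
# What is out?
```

str_ has length 5. The slice str_[:4] selects indices [0, 1, 2, 3] (0->'y', 1->'i', 2->'e', 3->'l'), giving 'yiel'.

'yiel'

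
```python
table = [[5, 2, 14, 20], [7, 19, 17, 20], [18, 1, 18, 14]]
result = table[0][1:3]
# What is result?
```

table[0] = [5, 2, 14, 20]. table[0] has length 4. The slice table[0][1:3] selects indices [1, 2] (1->2, 2->14), giving [2, 14].

[2, 14]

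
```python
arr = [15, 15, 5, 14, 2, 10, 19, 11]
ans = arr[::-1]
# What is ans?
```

arr has length 8. The slice arr[::-1] selects indices [7, 6, 5, 4, 3, 2, 1, 0] (7->11, 6->19, 5->10, 4->2, 3->14, 2->5, 1->15, 0->15), giving [11, 19, 10, 2, 14, 5, 15, 15].

[11, 19, 10, 2, 14, 5, 15, 15]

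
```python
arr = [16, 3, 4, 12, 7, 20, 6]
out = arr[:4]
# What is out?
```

arr has length 7. The slice arr[:4] selects indices [0, 1, 2, 3] (0->16, 1->3, 2->4, 3->12), giving [16, 3, 4, 12].

[16, 3, 4, 12]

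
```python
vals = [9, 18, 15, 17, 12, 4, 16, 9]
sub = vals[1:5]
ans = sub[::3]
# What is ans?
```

vals has length 8. The slice vals[1:5] selects indices [1, 2, 3, 4] (1->18, 2->15, 3->17, 4->12), giving [18, 15, 17, 12]. So sub = [18, 15, 17, 12]. sub has length 4. The slice sub[::3] selects indices [0, 3] (0->18, 3->12), giving [18, 12].

[18, 12]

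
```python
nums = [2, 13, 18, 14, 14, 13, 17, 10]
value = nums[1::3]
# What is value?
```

nums has length 8. The slice nums[1::3] selects indices [1, 4, 7] (1->13, 4->14, 7->10), giving [13, 14, 10].

[13, 14, 10]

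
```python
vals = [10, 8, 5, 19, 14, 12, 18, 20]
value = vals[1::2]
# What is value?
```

vals has length 8. The slice vals[1::2] selects indices [1, 3, 5, 7] (1->8, 3->19, 5->12, 7->20), giving [8, 19, 12, 20].

[8, 19, 12, 20]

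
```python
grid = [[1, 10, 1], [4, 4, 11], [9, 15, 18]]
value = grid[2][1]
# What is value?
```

grid[2] = [9, 15, 18]. Taking column 1 of that row yields 15.

15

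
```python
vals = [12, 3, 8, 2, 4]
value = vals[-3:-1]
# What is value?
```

vals has length 5. The slice vals[-3:-1] selects indices [2, 3] (2->8, 3->2), giving [8, 2].

[8, 2]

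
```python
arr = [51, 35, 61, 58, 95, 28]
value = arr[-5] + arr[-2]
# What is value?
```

arr has length 6. Negative index -5 maps to positive index 6 + (-5) = 1. arr[1] = 35.
arr has length 6. Negative index -2 maps to positive index 6 + (-2) = 4. arr[4] = 95.
Sum: 35 + 95 = 130.

130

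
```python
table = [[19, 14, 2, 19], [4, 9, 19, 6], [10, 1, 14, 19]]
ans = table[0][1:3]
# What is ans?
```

table[0] = [19, 14, 2, 19]. table[0] has length 4. The slice table[0][1:3] selects indices [1, 2] (1->14, 2->2), giving [14, 2].

[14, 2]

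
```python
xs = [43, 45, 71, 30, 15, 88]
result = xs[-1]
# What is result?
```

xs has length 6. Negative index -1 maps to positive index 6 + (-1) = 5. xs[5] = 88.

88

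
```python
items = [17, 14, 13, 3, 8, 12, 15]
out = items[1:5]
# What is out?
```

items has length 7. The slice items[1:5] selects indices [1, 2, 3, 4] (1->14, 2->13, 3->3, 4->8), giving [14, 13, 3, 8].

[14, 13, 3, 8]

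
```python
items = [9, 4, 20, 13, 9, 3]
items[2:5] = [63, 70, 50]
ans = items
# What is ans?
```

items starts as [9, 4, 20, 13, 9, 3] (length 6). The slice items[2:5] covers indices [2, 3, 4] with values [20, 13, 9]. Replacing that slice with [63, 70, 50] (same length) produces [9, 4, 63, 70, 50, 3].

[9, 4, 63, 70, 50, 3]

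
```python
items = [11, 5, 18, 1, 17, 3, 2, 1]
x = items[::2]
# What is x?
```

items has length 8. The slice items[::2] selects indices [0, 2, 4, 6] (0->11, 2->18, 4->17, 6->2), giving [11, 18, 17, 2].

[11, 18, 17, 2]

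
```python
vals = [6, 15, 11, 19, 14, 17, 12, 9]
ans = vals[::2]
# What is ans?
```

vals has length 8. The slice vals[::2] selects indices [0, 2, 4, 6] (0->6, 2->11, 4->14, 6->12), giving [6, 11, 14, 12].

[6, 11, 14, 12]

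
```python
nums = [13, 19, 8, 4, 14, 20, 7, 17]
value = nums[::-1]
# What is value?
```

nums has length 8. The slice nums[::-1] selects indices [7, 6, 5, 4, 3, 2, 1, 0] (7->17, 6->7, 5->20, 4->14, 3->4, 2->8, 1->19, 0->13), giving [17, 7, 20, 14, 4, 8, 19, 13].

[17, 7, 20, 14, 4, 8, 19, 13]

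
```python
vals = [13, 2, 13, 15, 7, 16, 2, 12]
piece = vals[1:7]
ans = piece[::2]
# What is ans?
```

vals has length 8. The slice vals[1:7] selects indices [1, 2, 3, 4, 5, 6] (1->2, 2->13, 3->15, 4->7, 5->16, 6->2), giving [2, 13, 15, 7, 16, 2]. So piece = [2, 13, 15, 7, 16, 2]. piece has length 6. The slice piece[::2] selects indices [0, 2, 4] (0->2, 2->15, 4->16), giving [2, 15, 16].

[2, 15, 16]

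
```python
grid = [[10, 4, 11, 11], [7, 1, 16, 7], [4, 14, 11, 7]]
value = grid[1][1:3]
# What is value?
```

grid[1] = [7, 1, 16, 7]. grid[1] has length 4. The slice grid[1][1:3] selects indices [1, 2] (1->1, 2->16), giving [1, 16].

[1, 16]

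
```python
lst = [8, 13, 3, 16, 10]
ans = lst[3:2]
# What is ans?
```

lst has length 5. The slice lst[3:2] resolves to an empty index range, so the result is [].

[]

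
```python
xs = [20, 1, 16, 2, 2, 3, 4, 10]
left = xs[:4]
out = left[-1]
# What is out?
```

xs has length 8. The slice xs[:4] selects indices [0, 1, 2, 3] (0->20, 1->1, 2->16, 3->2), giving [20, 1, 16, 2]. So left = [20, 1, 16, 2]. Then left[-1] = 2.

2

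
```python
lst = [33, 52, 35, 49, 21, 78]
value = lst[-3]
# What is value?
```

lst has length 6. Negative index -3 maps to positive index 6 + (-3) = 3. lst[3] = 49.

49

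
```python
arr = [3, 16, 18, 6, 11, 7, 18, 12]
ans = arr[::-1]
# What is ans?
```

arr has length 8. The slice arr[::-1] selects indices [7, 6, 5, 4, 3, 2, 1, 0] (7->12, 6->18, 5->7, 4->11, 3->6, 2->18, 1->16, 0->3), giving [12, 18, 7, 11, 6, 18, 16, 3].

[12, 18, 7, 11, 6, 18, 16, 3]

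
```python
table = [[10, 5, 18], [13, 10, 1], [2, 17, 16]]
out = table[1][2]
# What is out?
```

table[1] = [13, 10, 1]. Taking column 2 of that row yields 1.

1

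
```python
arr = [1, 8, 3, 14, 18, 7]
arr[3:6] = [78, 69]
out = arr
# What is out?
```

arr starts as [1, 8, 3, 14, 18, 7] (length 6). The slice arr[3:6] covers indices [3, 4, 5] with values [14, 18, 7]. Replacing that slice with [78, 69] (different length) produces [1, 8, 3, 78, 69].

[1, 8, 3, 78, 69]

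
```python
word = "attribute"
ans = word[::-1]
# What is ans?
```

word has length 9. The slice word[::-1] selects indices [8, 7, 6, 5, 4, 3, 2, 1, 0] (8->'e', 7->'t', 6->'u', 5->'b', 4->'i', 3->'r', 2->'t', 1->'t', 0->'a'), giving 'etubirtta'.

'etubirtta'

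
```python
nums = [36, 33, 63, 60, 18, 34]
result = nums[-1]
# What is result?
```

nums has length 6. Negative index -1 maps to positive index 6 + (-1) = 5. nums[5] = 34.

34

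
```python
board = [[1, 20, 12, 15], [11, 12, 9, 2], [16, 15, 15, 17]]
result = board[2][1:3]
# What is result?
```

board[2] = [16, 15, 15, 17]. board[2] has length 4. The slice board[2][1:3] selects indices [1, 2] (1->15, 2->15), giving [15, 15].

[15, 15]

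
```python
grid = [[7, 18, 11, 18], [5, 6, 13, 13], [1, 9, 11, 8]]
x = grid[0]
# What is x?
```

grid has 3 rows. Row 0 is [7, 18, 11, 18].

[7, 18, 11, 18]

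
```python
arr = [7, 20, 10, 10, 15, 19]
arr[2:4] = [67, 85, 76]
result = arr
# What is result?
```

arr starts as [7, 20, 10, 10, 15, 19] (length 6). The slice arr[2:4] covers indices [2, 3] with values [10, 10]. Replacing that slice with [67, 85, 76] (different length) produces [7, 20, 67, 85, 76, 15, 19].

[7, 20, 67, 85, 76, 15, 19]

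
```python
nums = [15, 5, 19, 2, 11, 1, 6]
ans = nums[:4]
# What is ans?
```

nums has length 7. The slice nums[:4] selects indices [0, 1, 2, 3] (0->15, 1->5, 2->19, 3->2), giving [15, 5, 19, 2].

[15, 5, 19, 2]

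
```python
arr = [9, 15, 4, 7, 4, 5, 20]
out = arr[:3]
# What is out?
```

arr has length 7. The slice arr[:3] selects indices [0, 1, 2] (0->9, 1->15, 2->4), giving [9, 15, 4].

[9, 15, 4]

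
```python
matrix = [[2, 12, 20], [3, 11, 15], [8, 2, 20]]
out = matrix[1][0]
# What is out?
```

matrix[1] = [3, 11, 15]. Taking column 0 of that row yields 3.

3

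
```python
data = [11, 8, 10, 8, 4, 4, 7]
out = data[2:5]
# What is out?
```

data has length 7. The slice data[2:5] selects indices [2, 3, 4] (2->10, 3->8, 4->4), giving [10, 8, 4].

[10, 8, 4]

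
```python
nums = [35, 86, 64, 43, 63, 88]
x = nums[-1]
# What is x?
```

nums has length 6. Negative index -1 maps to positive index 6 + (-1) = 5. nums[5] = 88.

88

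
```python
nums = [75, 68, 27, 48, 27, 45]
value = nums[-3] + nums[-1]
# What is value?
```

nums has length 6. Negative index -3 maps to positive index 6 + (-3) = 3. nums[3] = 48.
nums has length 6. Negative index -1 maps to positive index 6 + (-1) = 5. nums[5] = 45.
Sum: 48 + 45 = 93.

93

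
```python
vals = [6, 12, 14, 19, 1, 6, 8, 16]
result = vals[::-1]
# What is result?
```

vals has length 8. The slice vals[::-1] selects indices [7, 6, 5, 4, 3, 2, 1, 0] (7->16, 6->8, 5->6, 4->1, 3->19, 2->14, 1->12, 0->6), giving [16, 8, 6, 1, 19, 14, 12, 6].

[16, 8, 6, 1, 19, 14, 12, 6]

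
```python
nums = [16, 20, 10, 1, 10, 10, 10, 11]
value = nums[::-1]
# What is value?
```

nums has length 8. The slice nums[::-1] selects indices [7, 6, 5, 4, 3, 2, 1, 0] (7->11, 6->10, 5->10, 4->10, 3->1, 2->10, 1->20, 0->16), giving [11, 10, 10, 10, 1, 10, 20, 16].

[11, 10, 10, 10, 1, 10, 20, 16]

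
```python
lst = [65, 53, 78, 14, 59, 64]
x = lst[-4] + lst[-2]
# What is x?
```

lst has length 6. Negative index -4 maps to positive index 6 + (-4) = 2. lst[2] = 78.
lst has length 6. Negative index -2 maps to positive index 6 + (-2) = 4. lst[4] = 59.
Sum: 78 + 59 = 137.

137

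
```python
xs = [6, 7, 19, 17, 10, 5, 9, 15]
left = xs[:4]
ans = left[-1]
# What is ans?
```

xs has length 8. The slice xs[:4] selects indices [0, 1, 2, 3] (0->6, 1->7, 2->19, 3->17), giving [6, 7, 19, 17]. So left = [6, 7, 19, 17]. Then left[-1] = 17.

17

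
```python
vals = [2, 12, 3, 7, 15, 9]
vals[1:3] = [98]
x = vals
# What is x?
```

vals starts as [2, 12, 3, 7, 15, 9] (length 6). The slice vals[1:3] covers indices [1, 2] with values [12, 3]. Replacing that slice with [98] (different length) produces [2, 98, 7, 15, 9].

[2, 98, 7, 15, 9]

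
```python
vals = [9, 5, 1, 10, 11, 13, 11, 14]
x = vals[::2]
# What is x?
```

vals has length 8. The slice vals[::2] selects indices [0, 2, 4, 6] (0->9, 2->1, 4->11, 6->11), giving [9, 1, 11, 11].

[9, 1, 11, 11]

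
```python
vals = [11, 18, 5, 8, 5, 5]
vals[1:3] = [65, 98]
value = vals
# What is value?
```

vals starts as [11, 18, 5, 8, 5, 5] (length 6). The slice vals[1:3] covers indices [1, 2] with values [18, 5]. Replacing that slice with [65, 98] (same length) produces [11, 65, 98, 8, 5, 5].

[11, 65, 98, 8, 5, 5]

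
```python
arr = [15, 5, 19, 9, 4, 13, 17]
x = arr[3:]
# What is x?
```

arr has length 7. The slice arr[3:] selects indices [3, 4, 5, 6] (3->9, 4->4, 5->13, 6->17), giving [9, 4, 13, 17].

[9, 4, 13, 17]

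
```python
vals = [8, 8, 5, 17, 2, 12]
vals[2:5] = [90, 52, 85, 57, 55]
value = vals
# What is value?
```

vals starts as [8, 8, 5, 17, 2, 12] (length 6). The slice vals[2:5] covers indices [2, 3, 4] with values [5, 17, 2]. Replacing that slice with [90, 52, 85, 57, 55] (different length) produces [8, 8, 90, 52, 85, 57, 55, 12].

[8, 8, 90, 52, 85, 57, 55, 12]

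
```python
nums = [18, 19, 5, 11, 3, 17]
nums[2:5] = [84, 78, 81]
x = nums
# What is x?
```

nums starts as [18, 19, 5, 11, 3, 17] (length 6). The slice nums[2:5] covers indices [2, 3, 4] with values [5, 11, 3]. Replacing that slice with [84, 78, 81] (same length) produces [18, 19, 84, 78, 81, 17].

[18, 19, 84, 78, 81, 17]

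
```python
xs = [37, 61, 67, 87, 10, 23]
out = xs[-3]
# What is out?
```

xs has length 6. Negative index -3 maps to positive index 6 + (-3) = 3. xs[3] = 87.

87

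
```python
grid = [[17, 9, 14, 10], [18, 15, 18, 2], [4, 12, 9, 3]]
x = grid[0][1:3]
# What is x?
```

grid[0] = [17, 9, 14, 10]. grid[0] has length 4. The slice grid[0][1:3] selects indices [1, 2] (1->9, 2->14), giving [9, 14].

[9, 14]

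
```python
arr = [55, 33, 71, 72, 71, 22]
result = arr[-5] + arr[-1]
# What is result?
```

arr has length 6. Negative index -5 maps to positive index 6 + (-5) = 1. arr[1] = 33.
arr has length 6. Negative index -1 maps to positive index 6 + (-1) = 5. arr[5] = 22.
Sum: 33 + 22 = 55.

55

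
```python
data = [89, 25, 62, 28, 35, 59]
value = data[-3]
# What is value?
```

data has length 6. Negative index -3 maps to positive index 6 + (-3) = 3. data[3] = 28.

28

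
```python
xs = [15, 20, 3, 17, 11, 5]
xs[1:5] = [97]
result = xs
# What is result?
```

xs starts as [15, 20, 3, 17, 11, 5] (length 6). The slice xs[1:5] covers indices [1, 2, 3, 4] with values [20, 3, 17, 11]. Replacing that slice with [97] (different length) produces [15, 97, 5].

[15, 97, 5]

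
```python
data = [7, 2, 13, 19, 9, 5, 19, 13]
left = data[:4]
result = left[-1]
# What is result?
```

data has length 8. The slice data[:4] selects indices [0, 1, 2, 3] (0->7, 1->2, 2->13, 3->19), giving [7, 2, 13, 19]. So left = [7, 2, 13, 19]. Then left[-1] = 19.

19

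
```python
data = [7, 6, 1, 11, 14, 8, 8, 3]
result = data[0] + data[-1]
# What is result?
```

data has length 8. data[0] = 7.
data has length 8. Negative index -1 maps to positive index 8 + (-1) = 7. data[7] = 3.
Sum: 7 + 3 = 10.

10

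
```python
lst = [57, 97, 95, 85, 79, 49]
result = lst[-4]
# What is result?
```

lst has length 6. Negative index -4 maps to positive index 6 + (-4) = 2. lst[2] = 95.

95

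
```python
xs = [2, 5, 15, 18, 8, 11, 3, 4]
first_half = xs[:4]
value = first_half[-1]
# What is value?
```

xs has length 8. The slice xs[:4] selects indices [0, 1, 2, 3] (0->2, 1->5, 2->15, 3->18), giving [2, 5, 15, 18]. So first_half = [2, 5, 15, 18]. Then first_half[-1] = 18.

18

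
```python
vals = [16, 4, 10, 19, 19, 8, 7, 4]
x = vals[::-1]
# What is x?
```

vals has length 8. The slice vals[::-1] selects indices [7, 6, 5, 4, 3, 2, 1, 0] (7->4, 6->7, 5->8, 4->19, 3->19, 2->10, 1->4, 0->16), giving [4, 7, 8, 19, 19, 10, 4, 16].

[4, 7, 8, 19, 19, 10, 4, 16]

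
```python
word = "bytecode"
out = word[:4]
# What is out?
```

word has length 8. The slice word[:4] selects indices [0, 1, 2, 3] (0->'b', 1->'y', 2->'t', 3->'e'), giving 'byte'.

'byte'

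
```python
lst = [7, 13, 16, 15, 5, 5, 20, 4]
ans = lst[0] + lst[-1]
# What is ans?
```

lst has length 8. lst[0] = 7.
lst has length 8. Negative index -1 maps to positive index 8 + (-1) = 7. lst[7] = 4.
Sum: 7 + 4 = 11.

11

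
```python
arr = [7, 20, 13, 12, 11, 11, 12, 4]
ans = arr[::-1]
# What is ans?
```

arr has length 8. The slice arr[::-1] selects indices [7, 6, 5, 4, 3, 2, 1, 0] (7->4, 6->12, 5->11, 4->11, 3->12, 2->13, 1->20, 0->7), giving [4, 12, 11, 11, 12, 13, 20, 7].

[4, 12, 11, 11, 12, 13, 20, 7]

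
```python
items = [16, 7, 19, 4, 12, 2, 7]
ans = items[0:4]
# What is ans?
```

items has length 7. The slice items[0:4] selects indices [0, 1, 2, 3] (0->16, 1->7, 2->19, 3->4), giving [16, 7, 19, 4].

[16, 7, 19, 4]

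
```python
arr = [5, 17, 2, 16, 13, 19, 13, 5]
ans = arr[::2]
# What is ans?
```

arr has length 8. The slice arr[::2] selects indices [0, 2, 4, 6] (0->5, 2->2, 4->13, 6->13), giving [5, 2, 13, 13].

[5, 2, 13, 13]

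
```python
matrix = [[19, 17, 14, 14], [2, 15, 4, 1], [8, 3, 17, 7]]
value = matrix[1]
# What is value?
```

matrix has 3 rows. Row 1 is [2, 15, 4, 1].

[2, 15, 4, 1]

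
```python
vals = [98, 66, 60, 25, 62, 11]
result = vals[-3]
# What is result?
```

vals has length 6. Negative index -3 maps to positive index 6 + (-3) = 3. vals[3] = 25.

25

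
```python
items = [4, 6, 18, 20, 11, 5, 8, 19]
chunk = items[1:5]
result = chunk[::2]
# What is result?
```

items has length 8. The slice items[1:5] selects indices [1, 2, 3, 4] (1->6, 2->18, 3->20, 4->11), giving [6, 18, 20, 11]. So chunk = [6, 18, 20, 11]. chunk has length 4. The slice chunk[::2] selects indices [0, 2] (0->6, 2->20), giving [6, 20].

[6, 20]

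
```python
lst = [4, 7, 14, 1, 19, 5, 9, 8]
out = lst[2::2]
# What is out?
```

lst has length 8. The slice lst[2::2] selects indices [2, 4, 6] (2->14, 4->19, 6->9), giving [14, 19, 9].

[14, 19, 9]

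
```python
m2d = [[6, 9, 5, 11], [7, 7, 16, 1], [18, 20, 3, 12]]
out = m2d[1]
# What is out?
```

m2d has 3 rows. Row 1 is [7, 7, 16, 1].

[7, 7, 16, 1]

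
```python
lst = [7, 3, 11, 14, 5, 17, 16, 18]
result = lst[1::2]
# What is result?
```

lst has length 8. The slice lst[1::2] selects indices [1, 3, 5, 7] (1->3, 3->14, 5->17, 7->18), giving [3, 14, 17, 18].

[3, 14, 17, 18]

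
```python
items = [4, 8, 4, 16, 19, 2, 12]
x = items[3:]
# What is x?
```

items has length 7. The slice items[3:] selects indices [3, 4, 5, 6] (3->16, 4->19, 5->2, 6->12), giving [16, 19, 2, 12].

[16, 19, 2, 12]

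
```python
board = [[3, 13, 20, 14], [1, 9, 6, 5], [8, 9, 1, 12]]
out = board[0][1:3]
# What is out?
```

board[0] = [3, 13, 20, 14]. board[0] has length 4. The slice board[0][1:3] selects indices [1, 2] (1->13, 2->20), giving [13, 20].

[13, 20]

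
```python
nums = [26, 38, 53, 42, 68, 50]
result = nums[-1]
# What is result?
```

nums has length 6. Negative index -1 maps to positive index 6 + (-1) = 5. nums[5] = 50.

50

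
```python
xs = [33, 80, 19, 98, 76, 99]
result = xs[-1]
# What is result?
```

xs has length 6. Negative index -1 maps to positive index 6 + (-1) = 5. xs[5] = 99.

99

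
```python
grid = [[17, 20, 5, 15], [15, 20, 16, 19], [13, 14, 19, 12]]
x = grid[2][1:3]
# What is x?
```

grid[2] = [13, 14, 19, 12]. grid[2] has length 4. The slice grid[2][1:3] selects indices [1, 2] (1->14, 2->19), giving [14, 19].

[14, 19]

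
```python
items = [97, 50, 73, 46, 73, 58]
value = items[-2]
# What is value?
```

items has length 6. Negative index -2 maps to positive index 6 + (-2) = 4. items[4] = 73.

73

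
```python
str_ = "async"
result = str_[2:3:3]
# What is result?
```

str_ has length 5. The slice str_[2:3:3] selects indices [2] (2->'y'), giving 'y'.

'y'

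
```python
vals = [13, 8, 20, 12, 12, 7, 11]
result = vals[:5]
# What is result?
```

vals has length 7. The slice vals[:5] selects indices [0, 1, 2, 3, 4] (0->13, 1->8, 2->20, 3->12, 4->12), giving [13, 8, 20, 12, 12].

[13, 8, 20, 12, 12]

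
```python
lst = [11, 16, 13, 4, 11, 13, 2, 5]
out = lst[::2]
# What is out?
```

lst has length 8. The slice lst[::2] selects indices [0, 2, 4, 6] (0->11, 2->13, 4->11, 6->2), giving [11, 13, 11, 2].

[11, 13, 11, 2]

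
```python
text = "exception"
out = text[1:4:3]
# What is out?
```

text has length 9. The slice text[1:4:3] selects indices [1] (1->'x'), giving 'x'.

'x'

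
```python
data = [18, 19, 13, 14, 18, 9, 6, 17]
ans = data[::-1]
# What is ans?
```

data has length 8. The slice data[::-1] selects indices [7, 6, 5, 4, 3, 2, 1, 0] (7->17, 6->6, 5->9, 4->18, 3->14, 2->13, 1->19, 0->18), giving [17, 6, 9, 18, 14, 13, 19, 18].

[17, 6, 9, 18, 14, 13, 19, 18]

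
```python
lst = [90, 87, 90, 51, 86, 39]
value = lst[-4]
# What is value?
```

lst has length 6. Negative index -4 maps to positive index 6 + (-4) = 2. lst[2] = 90.

90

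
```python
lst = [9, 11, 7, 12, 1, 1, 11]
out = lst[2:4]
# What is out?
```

lst has length 7. The slice lst[2:4] selects indices [2, 3] (2->7, 3->12), giving [7, 12].

[7, 12]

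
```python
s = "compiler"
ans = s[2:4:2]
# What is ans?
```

s has length 8. The slice s[2:4:2] selects indices [2] (2->'m'), giving 'm'.

'm'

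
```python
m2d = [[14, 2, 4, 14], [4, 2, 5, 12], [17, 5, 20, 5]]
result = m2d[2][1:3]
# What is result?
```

m2d[2] = [17, 5, 20, 5]. m2d[2] has length 4. The slice m2d[2][1:3] selects indices [1, 2] (1->5, 2->20), giving [5, 20].

[5, 20]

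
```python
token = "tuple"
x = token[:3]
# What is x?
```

token has length 5. The slice token[:3] selects indices [0, 1, 2] (0->'t', 1->'u', 2->'p'), giving 'tup'.

'tup'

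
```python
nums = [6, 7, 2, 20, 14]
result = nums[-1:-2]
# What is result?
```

nums has length 5. The slice nums[-1:-2] resolves to an empty index range, so the result is [].

[]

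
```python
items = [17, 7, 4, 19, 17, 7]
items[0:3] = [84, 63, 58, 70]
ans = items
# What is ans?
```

items starts as [17, 7, 4, 19, 17, 7] (length 6). The slice items[0:3] covers indices [0, 1, 2] with values [17, 7, 4]. Replacing that slice with [84, 63, 58, 70] (different length) produces [84, 63, 58, 70, 19, 17, 7].

[84, 63, 58, 70, 19, 17, 7]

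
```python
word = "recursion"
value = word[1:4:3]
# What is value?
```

word has length 9. The slice word[1:4:3] selects indices [1] (1->'e'), giving 'e'.

'e'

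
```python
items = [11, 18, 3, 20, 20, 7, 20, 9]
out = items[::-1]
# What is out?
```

items has length 8. The slice items[::-1] selects indices [7, 6, 5, 4, 3, 2, 1, 0] (7->9, 6->20, 5->7, 4->20, 3->20, 2->3, 1->18, 0->11), giving [9, 20, 7, 20, 20, 3, 18, 11].

[9, 20, 7, 20, 20, 3, 18, 11]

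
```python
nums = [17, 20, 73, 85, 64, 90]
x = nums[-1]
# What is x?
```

nums has length 6. Negative index -1 maps to positive index 6 + (-1) = 5. nums[5] = 90.

90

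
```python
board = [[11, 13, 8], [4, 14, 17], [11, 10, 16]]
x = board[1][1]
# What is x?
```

board[1] = [4, 14, 17]. Taking column 1 of that row yields 14.

14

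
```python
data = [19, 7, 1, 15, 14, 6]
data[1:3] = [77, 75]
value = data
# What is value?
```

data starts as [19, 7, 1, 15, 14, 6] (length 6). The slice data[1:3] covers indices [1, 2] with values [7, 1]. Replacing that slice with [77, 75] (same length) produces [19, 77, 75, 15, 14, 6].

[19, 77, 75, 15, 14, 6]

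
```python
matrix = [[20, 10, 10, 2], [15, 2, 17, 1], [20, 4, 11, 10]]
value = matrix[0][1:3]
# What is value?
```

matrix[0] = [20, 10, 10, 2]. matrix[0] has length 4. The slice matrix[0][1:3] selects indices [1, 2] (1->10, 2->10), giving [10, 10].

[10, 10]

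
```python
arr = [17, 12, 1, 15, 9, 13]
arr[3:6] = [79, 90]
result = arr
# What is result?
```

arr starts as [17, 12, 1, 15, 9, 13] (length 6). The slice arr[3:6] covers indices [3, 4, 5] with values [15, 9, 13]. Replacing that slice with [79, 90] (different length) produces [17, 12, 1, 79, 90].

[17, 12, 1, 79, 90]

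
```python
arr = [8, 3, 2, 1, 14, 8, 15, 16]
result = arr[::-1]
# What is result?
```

arr has length 8. The slice arr[::-1] selects indices [7, 6, 5, 4, 3, 2, 1, 0] (7->16, 6->15, 5->8, 4->14, 3->1, 2->2, 1->3, 0->8), giving [16, 15, 8, 14, 1, 2, 3, 8].

[16, 15, 8, 14, 1, 2, 3, 8]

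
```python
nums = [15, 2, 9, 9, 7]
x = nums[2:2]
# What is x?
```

nums has length 5. The slice nums[2:2] resolves to an empty index range, so the result is [].

[]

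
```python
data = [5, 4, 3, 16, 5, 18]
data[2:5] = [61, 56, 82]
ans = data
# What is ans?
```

data starts as [5, 4, 3, 16, 5, 18] (length 6). The slice data[2:5] covers indices [2, 3, 4] with values [3, 16, 5]. Replacing that slice with [61, 56, 82] (same length) produces [5, 4, 61, 56, 82, 18].

[5, 4, 61, 56, 82, 18]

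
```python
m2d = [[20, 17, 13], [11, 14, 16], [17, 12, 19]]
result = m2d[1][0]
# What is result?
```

m2d[1] = [11, 14, 16]. Taking column 0 of that row yields 11.

11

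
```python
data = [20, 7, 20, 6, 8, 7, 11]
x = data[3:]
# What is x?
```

data has length 7. The slice data[3:] selects indices [3, 4, 5, 6] (3->6, 4->8, 5->7, 6->11), giving [6, 8, 7, 11].

[6, 8, 7, 11]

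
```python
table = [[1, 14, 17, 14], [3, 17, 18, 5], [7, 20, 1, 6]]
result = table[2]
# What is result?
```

table has 3 rows. Row 2 is [7, 20, 1, 6].

[7, 20, 1, 6]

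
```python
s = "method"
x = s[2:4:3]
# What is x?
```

s has length 6. The slice s[2:4:3] selects indices [2] (2->'t'), giving 't'.

't'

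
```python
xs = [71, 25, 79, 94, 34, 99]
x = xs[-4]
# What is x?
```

xs has length 6. Negative index -4 maps to positive index 6 + (-4) = 2. xs[2] = 79.

79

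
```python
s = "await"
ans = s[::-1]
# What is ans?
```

s has length 5. The slice s[::-1] selects indices [4, 3, 2, 1, 0] (4->'t', 3->'i', 2->'a', 1->'w', 0->'a'), giving 'tiawa'.

'tiawa'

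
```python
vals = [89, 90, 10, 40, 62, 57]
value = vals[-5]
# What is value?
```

vals has length 6. Negative index -5 maps to positive index 6 + (-5) = 1. vals[1] = 90.

90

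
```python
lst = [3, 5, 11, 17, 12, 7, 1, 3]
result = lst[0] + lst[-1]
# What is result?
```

lst has length 8. lst[0] = 3.
lst has length 8. Negative index -1 maps to positive index 8 + (-1) = 7. lst[7] = 3.
Sum: 3 + 3 = 6.

6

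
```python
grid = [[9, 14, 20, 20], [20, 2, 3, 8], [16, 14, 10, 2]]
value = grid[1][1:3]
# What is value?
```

grid[1] = [20, 2, 3, 8]. grid[1] has length 4. The slice grid[1][1:3] selects indices [1, 2] (1->2, 2->3), giving [2, 3].

[2, 3]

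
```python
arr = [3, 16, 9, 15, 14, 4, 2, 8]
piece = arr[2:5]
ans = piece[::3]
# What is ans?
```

arr has length 8. The slice arr[2:5] selects indices [2, 3, 4] (2->9, 3->15, 4->14), giving [9, 15, 14]. So piece = [9, 15, 14]. piece has length 3. The slice piece[::3] selects indices [0] (0->9), giving [9].

[9]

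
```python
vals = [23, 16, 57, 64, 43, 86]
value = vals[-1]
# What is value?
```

vals has length 6. Negative index -1 maps to positive index 6 + (-1) = 5. vals[5] = 86.

86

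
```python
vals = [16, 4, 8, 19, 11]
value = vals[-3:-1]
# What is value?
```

vals has length 5. The slice vals[-3:-1] selects indices [2, 3] (2->8, 3->19), giving [8, 19].

[8, 19]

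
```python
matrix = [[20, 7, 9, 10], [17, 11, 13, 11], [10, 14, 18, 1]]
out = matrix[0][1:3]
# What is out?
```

matrix[0] = [20, 7, 9, 10]. matrix[0] has length 4. The slice matrix[0][1:3] selects indices [1, 2] (1->7, 2->9), giving [7, 9].

[7, 9]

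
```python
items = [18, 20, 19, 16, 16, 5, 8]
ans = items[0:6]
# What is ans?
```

items has length 7. The slice items[0:6] selects indices [0, 1, 2, 3, 4, 5] (0->18, 1->20, 2->19, 3->16, 4->16, 5->5), giving [18, 20, 19, 16, 16, 5].

[18, 20, 19, 16, 16, 5]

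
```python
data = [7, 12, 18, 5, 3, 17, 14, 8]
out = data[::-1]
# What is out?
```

data has length 8. The slice data[::-1] selects indices [7, 6, 5, 4, 3, 2, 1, 0] (7->8, 6->14, 5->17, 4->3, 3->5, 2->18, 1->12, 0->7), giving [8, 14, 17, 3, 5, 18, 12, 7].

[8, 14, 17, 3, 5, 18, 12, 7]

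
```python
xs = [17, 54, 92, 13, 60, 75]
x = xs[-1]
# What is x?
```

xs has length 6. Negative index -1 maps to positive index 6 + (-1) = 5. xs[5] = 75.

75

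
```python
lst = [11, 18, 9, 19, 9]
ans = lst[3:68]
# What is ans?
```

lst has length 5. The slice lst[3:68] selects indices [3, 4] (3->19, 4->9), giving [19, 9].

[19, 9]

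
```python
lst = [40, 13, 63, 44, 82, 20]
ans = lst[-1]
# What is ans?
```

lst has length 6. Negative index -1 maps to positive index 6 + (-1) = 5. lst[5] = 20.

20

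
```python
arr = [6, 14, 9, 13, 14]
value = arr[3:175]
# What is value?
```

arr has length 5. The slice arr[3:175] selects indices [3, 4] (3->13, 4->14), giving [13, 14].

[13, 14]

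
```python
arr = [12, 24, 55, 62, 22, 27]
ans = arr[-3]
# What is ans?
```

arr has length 6. Negative index -3 maps to positive index 6 + (-3) = 3. arr[3] = 62.

62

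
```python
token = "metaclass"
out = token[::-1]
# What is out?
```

token has length 9. The slice token[::-1] selects indices [8, 7, 6, 5, 4, 3, 2, 1, 0] (8->'s', 7->'s', 6->'a', 5->'l', 4->'c', 3->'a', 2->'t', 1->'e', 0->'m'), giving 'ssalcatem'.

'ssalcatem'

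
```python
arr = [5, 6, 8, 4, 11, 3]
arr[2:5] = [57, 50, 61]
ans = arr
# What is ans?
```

arr starts as [5, 6, 8, 4, 11, 3] (length 6). The slice arr[2:5] covers indices [2, 3, 4] with values [8, 4, 11]. Replacing that slice with [57, 50, 61] (same length) produces [5, 6, 57, 50, 61, 3].

[5, 6, 57, 50, 61, 3]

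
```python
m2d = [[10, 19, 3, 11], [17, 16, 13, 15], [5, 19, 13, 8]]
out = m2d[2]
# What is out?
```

m2d has 3 rows. Row 2 is [5, 19, 13, 8].

[5, 19, 13, 8]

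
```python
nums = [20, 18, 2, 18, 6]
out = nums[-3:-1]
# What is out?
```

nums has length 5. The slice nums[-3:-1] selects indices [2, 3] (2->2, 3->18), giving [2, 18].

[2, 18]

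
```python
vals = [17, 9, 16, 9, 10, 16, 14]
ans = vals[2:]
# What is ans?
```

vals has length 7. The slice vals[2:] selects indices [2, 3, 4, 5, 6] (2->16, 3->9, 4->10, 5->16, 6->14), giving [16, 9, 10, 16, 14].

[16, 9, 10, 16, 14]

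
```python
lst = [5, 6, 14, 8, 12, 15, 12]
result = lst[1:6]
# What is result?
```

lst has length 7. The slice lst[1:6] selects indices [1, 2, 3, 4, 5] (1->6, 2->14, 3->8, 4->12, 5->15), giving [6, 14, 8, 12, 15].

[6, 14, 8, 12, 15]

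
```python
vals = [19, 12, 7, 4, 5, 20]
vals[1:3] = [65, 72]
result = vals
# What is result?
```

vals starts as [19, 12, 7, 4, 5, 20] (length 6). The slice vals[1:3] covers indices [1, 2] with values [12, 7]. Replacing that slice with [65, 72] (same length) produces [19, 65, 72, 4, 5, 20].

[19, 65, 72, 4, 5, 20]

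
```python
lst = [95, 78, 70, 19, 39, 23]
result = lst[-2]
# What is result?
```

lst has length 6. Negative index -2 maps to positive index 6 + (-2) = 4. lst[4] = 39.

39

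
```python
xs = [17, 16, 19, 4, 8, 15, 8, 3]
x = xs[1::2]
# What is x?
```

xs has length 8. The slice xs[1::2] selects indices [1, 3, 5, 7] (1->16, 3->4, 5->15, 7->3), giving [16, 4, 15, 3].

[16, 4, 15, 3]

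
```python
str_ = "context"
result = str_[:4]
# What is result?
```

str_ has length 7. The slice str_[:4] selects indices [0, 1, 2, 3] (0->'c', 1->'o', 2->'n', 3->'t'), giving 'cont'.

'cont'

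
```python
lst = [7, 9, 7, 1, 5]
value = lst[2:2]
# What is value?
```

lst has length 5. The slice lst[2:2] resolves to an empty index range, so the result is [].

[]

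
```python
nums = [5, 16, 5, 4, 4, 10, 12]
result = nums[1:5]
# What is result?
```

nums has length 7. The slice nums[1:5] selects indices [1, 2, 3, 4] (1->16, 2->5, 3->4, 4->4), giving [16, 5, 4, 4].

[16, 5, 4, 4]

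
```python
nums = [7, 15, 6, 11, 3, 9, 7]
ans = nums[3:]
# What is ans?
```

nums has length 7. The slice nums[3:] selects indices [3, 4, 5, 6] (3->11, 4->3, 5->9, 6->7), giving [11, 3, 9, 7].

[11, 3, 9, 7]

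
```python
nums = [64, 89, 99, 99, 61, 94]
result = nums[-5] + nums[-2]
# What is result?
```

nums has length 6. Negative index -5 maps to positive index 6 + (-5) = 1. nums[1] = 89.
nums has length 6. Negative index -2 maps to positive index 6 + (-2) = 4. nums[4] = 61.
Sum: 89 + 61 = 150.

150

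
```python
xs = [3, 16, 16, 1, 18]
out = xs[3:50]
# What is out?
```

xs has length 5. The slice xs[3:50] selects indices [3, 4] (3->1, 4->18), giving [1, 18].

[1, 18]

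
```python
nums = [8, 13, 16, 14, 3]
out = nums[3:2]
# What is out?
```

nums has length 5. The slice nums[3:2] resolves to an empty index range, so the result is [].

[]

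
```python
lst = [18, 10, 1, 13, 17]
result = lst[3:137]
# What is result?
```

lst has length 5. The slice lst[3:137] selects indices [3, 4] (3->13, 4->17), giving [13, 17].

[13, 17]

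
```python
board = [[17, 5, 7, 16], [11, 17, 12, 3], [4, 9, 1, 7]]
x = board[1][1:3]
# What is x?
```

board[1] = [11, 17, 12, 3]. board[1] has length 4. The slice board[1][1:3] selects indices [1, 2] (1->17, 2->12), giving [17, 12].

[17, 12]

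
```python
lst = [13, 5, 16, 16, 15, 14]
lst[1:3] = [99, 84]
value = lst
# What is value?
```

lst starts as [13, 5, 16, 16, 15, 14] (length 6). The slice lst[1:3] covers indices [1, 2] with values [5, 16]. Replacing that slice with [99, 84] (same length) produces [13, 99, 84, 16, 15, 14].

[13, 99, 84, 16, 15, 14]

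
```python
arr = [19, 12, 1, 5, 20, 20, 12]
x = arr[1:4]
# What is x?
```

arr has length 7. The slice arr[1:4] selects indices [1, 2, 3] (1->12, 2->1, 3->5), giving [12, 1, 5].

[12, 1, 5]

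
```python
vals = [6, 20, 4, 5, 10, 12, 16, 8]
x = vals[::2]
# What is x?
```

vals has length 8. The slice vals[::2] selects indices [0, 2, 4, 6] (0->6, 2->4, 4->10, 6->16), giving [6, 4, 10, 16].

[6, 4, 10, 16]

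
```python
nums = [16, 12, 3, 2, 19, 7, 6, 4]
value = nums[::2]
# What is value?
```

nums has length 8. The slice nums[::2] selects indices [0, 2, 4, 6] (0->16, 2->3, 4->19, 6->6), giving [16, 3, 19, 6].

[16, 3, 19, 6]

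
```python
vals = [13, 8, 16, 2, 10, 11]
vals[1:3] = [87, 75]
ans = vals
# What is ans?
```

vals starts as [13, 8, 16, 2, 10, 11] (length 6). The slice vals[1:3] covers indices [1, 2] with values [8, 16]. Replacing that slice with [87, 75] (same length) produces [13, 87, 75, 2, 10, 11].

[13, 87, 75, 2, 10, 11]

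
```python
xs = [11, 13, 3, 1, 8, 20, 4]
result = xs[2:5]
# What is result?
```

xs has length 7. The slice xs[2:5] selects indices [2, 3, 4] (2->3, 3->1, 4->8), giving [3, 1, 8].

[3, 1, 8]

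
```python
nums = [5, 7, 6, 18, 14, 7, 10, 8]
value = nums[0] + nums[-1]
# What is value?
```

nums has length 8. nums[0] = 5.
nums has length 8. Negative index -1 maps to positive index 8 + (-1) = 7. nums[7] = 8.
Sum: 5 + 8 = 13.

13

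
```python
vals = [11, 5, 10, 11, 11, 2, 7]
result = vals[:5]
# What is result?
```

vals has length 7. The slice vals[:5] selects indices [0, 1, 2, 3, 4] (0->11, 1->5, 2->10, 3->11, 4->11), giving [11, 5, 10, 11, 11].

[11, 5, 10, 11, 11]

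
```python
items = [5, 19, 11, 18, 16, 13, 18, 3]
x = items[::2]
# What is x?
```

items has length 8. The slice items[::2] selects indices [0, 2, 4, 6] (0->5, 2->11, 4->16, 6->18), giving [5, 11, 16, 18].

[5, 11, 16, 18]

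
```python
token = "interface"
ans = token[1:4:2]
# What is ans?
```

token has length 9. The slice token[1:4:2] selects indices [1, 3] (1->'n', 3->'e'), giving 'ne'.

'ne'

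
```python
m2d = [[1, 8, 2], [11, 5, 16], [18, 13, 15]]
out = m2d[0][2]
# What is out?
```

m2d[0] = [1, 8, 2]. Taking column 2 of that row yields 2.

2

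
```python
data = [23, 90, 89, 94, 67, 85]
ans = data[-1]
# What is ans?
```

data has length 6. Negative index -1 maps to positive index 6 + (-1) = 5. data[5] = 85.

85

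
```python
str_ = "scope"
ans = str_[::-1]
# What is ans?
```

str_ has length 5. The slice str_[::-1] selects indices [4, 3, 2, 1, 0] (4->'e', 3->'p', 2->'o', 1->'c', 0->'s'), giving 'epocs'.

'epocs'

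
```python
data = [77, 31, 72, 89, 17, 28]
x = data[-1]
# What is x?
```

data has length 6. Negative index -1 maps to positive index 6 + (-1) = 5. data[5] = 28.

28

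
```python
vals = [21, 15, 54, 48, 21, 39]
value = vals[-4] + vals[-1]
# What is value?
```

vals has length 6. Negative index -4 maps to positive index 6 + (-4) = 2. vals[2] = 54.
vals has length 6. Negative index -1 maps to positive index 6 + (-1) = 5. vals[5] = 39.
Sum: 54 + 39 = 93.

93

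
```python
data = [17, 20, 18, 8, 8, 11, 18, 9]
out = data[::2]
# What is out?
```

data has length 8. The slice data[::2] selects indices [0, 2, 4, 6] (0->17, 2->18, 4->8, 6->18), giving [17, 18, 8, 18].

[17, 18, 8, 18]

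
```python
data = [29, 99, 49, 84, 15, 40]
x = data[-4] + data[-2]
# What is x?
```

data has length 6. Negative index -4 maps to positive index 6 + (-4) = 2. data[2] = 49.
data has length 6. Negative index -2 maps to positive index 6 + (-2) = 4. data[4] = 15.
Sum: 49 + 15 = 64.

64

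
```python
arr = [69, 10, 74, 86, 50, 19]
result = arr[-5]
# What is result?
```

arr has length 6. Negative index -5 maps to positive index 6 + (-5) = 1. arr[1] = 10.

10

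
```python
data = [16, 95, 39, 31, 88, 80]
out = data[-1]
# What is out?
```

data has length 6. Negative index -1 maps to positive index 6 + (-1) = 5. data[5] = 80.

80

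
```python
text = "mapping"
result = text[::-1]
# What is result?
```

text has length 7. The slice text[::-1] selects indices [6, 5, 4, 3, 2, 1, 0] (6->'g', 5->'n', 4->'i', 3->'p', 2->'p', 1->'a', 0->'m'), giving 'gnippam'.

'gnippam'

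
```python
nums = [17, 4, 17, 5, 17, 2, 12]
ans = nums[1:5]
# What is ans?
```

nums has length 7. The slice nums[1:5] selects indices [1, 2, 3, 4] (1->4, 2->17, 3->5, 4->17), giving [4, 17, 5, 17].

[4, 17, 5, 17]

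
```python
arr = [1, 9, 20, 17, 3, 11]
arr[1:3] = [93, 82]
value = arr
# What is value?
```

arr starts as [1, 9, 20, 17, 3, 11] (length 6). The slice arr[1:3] covers indices [1, 2] with values [9, 20]. Replacing that slice with [93, 82] (same length) produces [1, 93, 82, 17, 3, 11].

[1, 93, 82, 17, 3, 11]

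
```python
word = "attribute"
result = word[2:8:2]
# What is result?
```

word has length 9. The slice word[2:8:2] selects indices [2, 4, 6] (2->'t', 4->'i', 6->'u'), giving 'tiu'.

'tiu'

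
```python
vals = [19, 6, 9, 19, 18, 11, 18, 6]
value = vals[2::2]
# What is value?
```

vals has length 8. The slice vals[2::2] selects indices [2, 4, 6] (2->9, 4->18, 6->18), giving [9, 18, 18].

[9, 18, 18]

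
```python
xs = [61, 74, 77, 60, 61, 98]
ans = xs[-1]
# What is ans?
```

xs has length 6. Negative index -1 maps to positive index 6 + (-1) = 5. xs[5] = 98.

98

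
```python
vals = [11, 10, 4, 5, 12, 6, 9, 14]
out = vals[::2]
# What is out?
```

vals has length 8. The slice vals[::2] selects indices [0, 2, 4, 6] (0->11, 2->4, 4->12, 6->9), giving [11, 4, 12, 9].

[11, 4, 12, 9]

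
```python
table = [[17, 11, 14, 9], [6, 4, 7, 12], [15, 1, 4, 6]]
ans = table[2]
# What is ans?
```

table has 3 rows. Row 2 is [15, 1, 4, 6].

[15, 1, 4, 6]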